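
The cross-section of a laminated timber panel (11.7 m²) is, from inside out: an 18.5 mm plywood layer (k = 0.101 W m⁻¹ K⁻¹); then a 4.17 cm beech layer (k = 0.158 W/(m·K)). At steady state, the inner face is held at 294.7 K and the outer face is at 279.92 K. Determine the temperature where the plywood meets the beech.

Resistance network (inner→outer):
  R_plywood = L/(kA) = 0.0185/(0.101·11.7) = 0.01566 K/W
  R_beech = L/(kA) = 0.0417/(0.158·11.7) = 0.02256 K/W
ΣR = 0.01566 + 0.02256 = 0.03822 K/W
Q = ΔT/ΣR = (294.7 K − 279.92 K)/0.03822 = 386.7 W
From the inner boundary to the plywood/beech interface, ΣR_partial = 0.01566 K/W.
T_interface = T_in − Q·ΣR_partial = 294.7 K − (386.7)(0.01566) = 288.6 K

T = 288.6 K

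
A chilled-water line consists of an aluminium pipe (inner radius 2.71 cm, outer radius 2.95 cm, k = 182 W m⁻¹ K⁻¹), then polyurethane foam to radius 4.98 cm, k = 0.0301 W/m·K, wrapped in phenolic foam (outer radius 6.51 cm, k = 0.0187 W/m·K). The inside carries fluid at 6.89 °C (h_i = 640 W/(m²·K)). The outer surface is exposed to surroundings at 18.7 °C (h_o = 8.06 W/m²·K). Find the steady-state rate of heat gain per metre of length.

Treat each layer as a resistance in series:
  R'_conv,in = 1/(2πr h) = 1/(2π·0.0271·640) = 0.009176 m·K/W
  R'_aluminium = ln(0.0295/0.0271)/(2πk) = 0.08486/(2π·182) = 7.421×10^-5 m·K/W
  R'_polyurethane foam = ln(0.0498/0.0295)/(2πk) = 0.5236/(2π·0.0301) = 2.769 m·K/W
  R'_phenolic foam = ln(0.0651/0.0498)/(2πk) = 0.2679/(2π·0.0187) = 2.280 m·K/W
  R'_conv,out = 1/(2πr h) = 1/(2π·0.0651·8.06) = 0.3033 m·K/W
ΣR = 0.009176 + 7.421×10^-5 + 2.769 + 2.280 + 0.3033 = 5.362 m·K/W
Q' = ΔT/ΣR = (6.89 °C − 18.7 °C)/5.362 = -2.20 W/m
(Negative Q' ⇒ heat flows inward; heat gain = 2.20 W/m.)

Q' = 2.20 W/m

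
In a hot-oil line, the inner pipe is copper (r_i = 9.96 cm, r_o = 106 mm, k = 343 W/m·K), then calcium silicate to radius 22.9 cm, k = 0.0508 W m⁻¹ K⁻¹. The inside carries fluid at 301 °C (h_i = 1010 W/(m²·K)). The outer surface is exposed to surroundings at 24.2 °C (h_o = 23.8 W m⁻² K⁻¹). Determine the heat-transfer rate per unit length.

Q' = 113 W/m

Resistance network (inner→outer):
  R'_conv,in = 1/(2πr h) = 1/(2π·0.0996·1010) = 0.001582 m·K/W
  R'_copper = ln(0.106/0.0996)/(2πk) = 0.06228/(2π·343) = 2.890×10^-5 m·K/W
  R'_calcium silicate = ln(0.229/0.106)/(2πk) = 0.7703/(2π·0.0508) = 2.413 m·K/W
  R'_conv,out = 1/(2πr h) = 1/(2π·0.229·23.8) = 0.02920 m·K/W
ΣR = 0.001582 + 2.890×10^-5 + 2.413 + 0.02920 = 2.444 m·K/W
Q' = ΔT/ΣR = (301 °C − 24.2 °C)/2.444 = 113 W/m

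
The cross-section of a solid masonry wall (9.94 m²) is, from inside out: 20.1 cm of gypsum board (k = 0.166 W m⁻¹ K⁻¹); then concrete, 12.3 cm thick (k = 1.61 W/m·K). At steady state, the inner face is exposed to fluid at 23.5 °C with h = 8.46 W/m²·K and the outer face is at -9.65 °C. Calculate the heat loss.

Q = 234 W

Treat each layer as a resistance in series:
  R_conv,in = 1/(hA) = 1/(8.46·9.94) = 0.01189 K/W
  R_gypsum board = L/(kA) = 0.201/(0.166·9.94) = 0.1218 K/W
  R_concrete = L/(kA) = 0.123/(1.61·9.94) = 0.007686 K/W
ΣR = 0.01189 + 0.1218 + 0.007686 = 0.1414 K/W
Q = ΔT/ΣR = (23.5 °C − -9.65 °C)/0.1414 = 234 W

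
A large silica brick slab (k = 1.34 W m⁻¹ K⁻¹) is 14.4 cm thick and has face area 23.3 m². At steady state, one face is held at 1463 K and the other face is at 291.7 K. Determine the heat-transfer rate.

Q = kA·ΔT/L = 1.34 × 23.3 × |1463 K − 291.7 K| / 0.144 = 2.54×10^5 W

Q = 2.54×10^5 W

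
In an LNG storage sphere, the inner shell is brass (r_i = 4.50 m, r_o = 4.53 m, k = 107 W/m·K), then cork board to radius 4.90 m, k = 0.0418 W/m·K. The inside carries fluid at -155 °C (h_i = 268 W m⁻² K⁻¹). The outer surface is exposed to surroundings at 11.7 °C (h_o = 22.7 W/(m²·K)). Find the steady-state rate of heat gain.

Treat each layer as a resistance in series:
  R_conv,in = 1/(4πr²h) = 1/(4π·4.50²·268) = 1.466×10^-5 K/W
  R_brass = (1/4.50 − 1/4.53)/(4πk) = 0.001472/(4π·107) = 1.095×10^-6 K/W
  R_cork board = (1/4.53 − 1/4.90)/(4πk) = 0.01667/(4π·0.0418) = 0.03173 K/W
  R_conv,out = 1/(4πr²h) = 1/(4π·4.90²·22.7) = 1.460×10^-4 K/W
ΣR = 1.466×10^-5 + 1.095×10^-6 + 0.03173 + 1.460×10^-4 = 0.03189 K/W
Q = ΔT/ΣR = (-155 °C − 11.7 °C)/0.03189 = -5230 W
(Negative Q ⇒ heat flows inward; heat gain = 5230 W.)

Q = 5.23 kW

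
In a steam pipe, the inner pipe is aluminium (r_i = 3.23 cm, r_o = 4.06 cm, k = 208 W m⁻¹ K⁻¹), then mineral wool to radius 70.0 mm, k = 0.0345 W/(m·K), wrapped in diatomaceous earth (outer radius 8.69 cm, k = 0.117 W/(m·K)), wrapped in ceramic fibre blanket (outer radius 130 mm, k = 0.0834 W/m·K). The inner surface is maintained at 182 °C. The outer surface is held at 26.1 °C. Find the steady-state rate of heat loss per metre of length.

Q' = 43.6 W/m

Treat each layer as a resistance in series:
  R'_aluminium = ln(0.0406/0.0323)/(2πk) = 0.2287/(2π·208) = 1.750×10^-4 m·K/W
  R'_mineral wool = ln(0.0700/0.0406)/(2πk) = 0.5447/(2π·0.0345) = 2.513 m·K/W
  R'_diatomaceous earth = ln(0.0869/0.0700)/(2πk) = 0.2163/(2π·0.117) = 0.2942 m·K/W
  R'_ceramic fibre blanket = ln(0.130/0.0869)/(2πk) = 0.4028/(2π·0.0834) = 0.7686 m·K/W
ΣR = 1.750×10^-4 + 2.513 + 0.2942 + 0.7686 = 3.576 m·K/W
Q' = ΔT/ΣR = (182 °C − 26.1 °C)/3.576 = 43.6 W/m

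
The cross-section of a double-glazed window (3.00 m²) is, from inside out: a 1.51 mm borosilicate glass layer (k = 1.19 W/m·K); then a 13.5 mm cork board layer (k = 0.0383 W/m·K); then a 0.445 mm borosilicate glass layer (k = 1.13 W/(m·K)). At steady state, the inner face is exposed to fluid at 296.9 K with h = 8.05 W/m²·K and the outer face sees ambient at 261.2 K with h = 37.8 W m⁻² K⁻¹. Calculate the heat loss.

Q = 212 W

Treat each layer as a resistance in series:
  R_conv,in = 1/(hA) = 1/(8.05·3.00) = 0.04141 K/W
  R_borosilicate glass = L/(kA) = 0.00151/(1.19·3.00) = 4.230×10^-4 K/W
  R_cork board = L/(kA) = 0.0135/(0.0383·3.00) = 0.1175 K/W
  R_borosilicate glass = L/(kA) = 4.45×10^-4/(1.13·3.00) = 1.313×10^-4 K/W
  R_conv,out = 1/(hA) = 1/(37.8·3.00) = 0.008818 K/W
ΣR = 0.04141 + 4.230×10^-4 + 0.1175 + 1.313×10^-4 + 0.008818 = 0.1683 K/W
Q = ΔT/ΣR = (296.9 K − 261.2 K)/0.1683 = 212 W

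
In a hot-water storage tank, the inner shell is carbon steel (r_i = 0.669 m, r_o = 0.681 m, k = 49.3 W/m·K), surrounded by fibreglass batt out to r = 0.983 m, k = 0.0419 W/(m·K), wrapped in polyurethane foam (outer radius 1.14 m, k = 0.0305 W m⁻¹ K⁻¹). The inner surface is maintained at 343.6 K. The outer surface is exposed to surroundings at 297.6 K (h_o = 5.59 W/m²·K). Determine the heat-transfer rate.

Treat each layer as a resistance in series:
  R_carbon steel = (1/0.669 − 1/0.681)/(4πk) = 0.02634/(4π·49.3) = 4.252×10^-5 K/W
  R_fibreglass batt = (1/0.681 − 1/0.983)/(4πk) = 0.4511/(4π·0.0419) = 0.8568 K/W
  R_polyurethane foam = (1/0.983 − 1/1.14)/(4πk) = 0.1401/(4π·0.0305) = 0.3655 K/W
  R_conv,out = 1/(4πr²h) = 1/(4π·1.14²·5.59) = 0.01095 K/W
ΣR = 4.252×10^-5 + 0.8568 + 0.3655 + 0.01095 = 1.233 K/W
Q = ΔT/ΣR = (343.6 K − 297.6 K)/1.233 = 37.3 W

Q = 37.3 W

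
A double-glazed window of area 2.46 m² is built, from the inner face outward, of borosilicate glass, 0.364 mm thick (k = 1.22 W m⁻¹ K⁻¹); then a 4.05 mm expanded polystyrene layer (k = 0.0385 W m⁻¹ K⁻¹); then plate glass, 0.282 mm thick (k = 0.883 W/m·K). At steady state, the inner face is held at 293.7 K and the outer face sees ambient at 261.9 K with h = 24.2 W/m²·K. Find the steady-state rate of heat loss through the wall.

Q = 532 W

Resistance network (inner→outer):
  R_borosilicate glass = L/(kA) = 3.64×10^-4/(1.22·2.46) = 1.213×10^-4 K/W
  R_expanded polystyrene = L/(kA) = 0.00405/(0.0385·2.46) = 0.04276 K/W
  R_plate glass = L/(kA) = 2.82×10^-4/(0.883·2.46) = 1.298×10^-4 K/W
  R_conv,out = 1/(hA) = 1/(24.2·2.46) = 0.01680 K/W
ΣR = 1.213×10^-4 + 0.04276 + 1.298×10^-4 + 0.01680 = 0.05981 K/W
Q = ΔT/ΣR = (293.7 K − 261.9 K)/0.05981 = 532 W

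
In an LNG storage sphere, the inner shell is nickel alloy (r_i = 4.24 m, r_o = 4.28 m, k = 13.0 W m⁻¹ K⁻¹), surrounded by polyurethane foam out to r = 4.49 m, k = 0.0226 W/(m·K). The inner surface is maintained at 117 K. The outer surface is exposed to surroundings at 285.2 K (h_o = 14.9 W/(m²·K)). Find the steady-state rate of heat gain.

Treat each layer as a resistance in series:
  R_nickel alloy = (1/4.24 − 1/4.28)/(4πk) = 0.002204/(4π·13.0) = 1.349×10^-5 K/W
  R_polyurethane foam = (1/4.28 − 1/4.49)/(4πk) = 0.01093/(4π·0.0226) = 0.03848 K/W
  R_conv,out = 1/(4πr²h) = 1/(4π·4.49²·14.9) = 2.649×10^-4 K/W
ΣR = 1.349×10^-5 + 0.03848 + 2.649×10^-4 = 0.03876 K/W
Q = ΔT/ΣR = (117 K − 285.2 K)/0.03876 = -4340 W
(Negative Q ⇒ heat flows inward; heat gain = 4340 W.)

Q = 4.34 kW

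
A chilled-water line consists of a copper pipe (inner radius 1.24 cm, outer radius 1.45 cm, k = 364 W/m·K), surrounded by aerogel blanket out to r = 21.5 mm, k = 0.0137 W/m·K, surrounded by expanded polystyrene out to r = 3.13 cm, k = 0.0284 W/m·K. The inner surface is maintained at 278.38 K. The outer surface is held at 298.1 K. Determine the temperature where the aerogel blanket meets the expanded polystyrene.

Resistance network (inner→outer):
  R'_copper = ln(0.0145/0.0124)/(2πk) = 0.1565/(2π·364) = 6.841×10^-5 m·K/W
  R'_aerogel blanket = ln(0.0215/0.0145)/(2πk) = 0.3939/(2π·0.0137) = 4.576 m·K/W
  R'_expanded polystyrene = ln(0.0313/0.0215)/(2πk) = 0.3756/(2π·0.0284) = 2.105 m·K/W
ΣR = 6.841×10^-5 + 4.576 + 2.105 = 6.681 m·K/W
Q' = ΔT/ΣR = (278.38 K − 298.1 K)/6.681 = -2.952 W/m
From the inner boundary to the aerogel blanket/expanded polystyrene interface, ΣR_partial = 4.576 m·K/W.
T_interface = T_in − Q'·ΣR_partial = 278.38 K − (-2.952)(4.576) = 291.9 K

T = 291.9 K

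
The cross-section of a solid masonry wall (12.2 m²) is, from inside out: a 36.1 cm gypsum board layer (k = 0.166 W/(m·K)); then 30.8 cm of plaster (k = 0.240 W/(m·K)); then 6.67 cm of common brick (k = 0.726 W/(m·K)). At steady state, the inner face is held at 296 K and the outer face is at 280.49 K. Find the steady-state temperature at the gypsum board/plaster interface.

Resistance network (inner→outer):
  R_gypsum board = L/(kA) = 0.361/(0.166·12.2) = 0.1783 K/W
  R_plaster = L/(kA) = 0.308/(0.240·12.2) = 0.1052 K/W
  R_common brick = L/(kA) = 0.0667/(0.726·12.2) = 0.007531 K/W
ΣR = 0.1783 + 0.1052 + 0.007531 = 0.2910 K/W
Q = ΔT/ΣR = (296 K − 280.49 K)/0.2910 = 53.30 W
From the inner boundary to the gypsum board/plaster interface, ΣR_partial = 0.1783 K/W.
T_interface = T_in − Q·ΣR_partial = 296 K − (53.30)(0.1783) = 286.5 K

T = 286.5 K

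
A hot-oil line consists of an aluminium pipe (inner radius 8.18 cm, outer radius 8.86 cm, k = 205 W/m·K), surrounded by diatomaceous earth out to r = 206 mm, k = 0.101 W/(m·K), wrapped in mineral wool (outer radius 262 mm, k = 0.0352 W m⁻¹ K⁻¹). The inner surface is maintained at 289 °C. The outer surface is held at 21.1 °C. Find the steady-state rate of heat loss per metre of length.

Resistance network (inner→outer):
  R'_aluminium = ln(0.0886/0.0818)/(2πk) = 0.07985/(2π·205) = 6.200×10^-5 m·K/W
  R'_diatomaceous earth = ln(0.206/0.0886)/(2πk) = 0.8437/(2π·0.101) = 1.330 m·K/W
  R'_mineral wool = ln(0.262/0.206)/(2πk) = 0.2405/(2π·0.0352) = 1.087 m·K/W
ΣR = 6.200×10^-5 + 1.330 + 1.087 = 2.417 m·K/W
Q' = ΔT/ΣR = (289 °C − 21.1 °C)/2.417 = 111 W/m

Q' = 111 W/m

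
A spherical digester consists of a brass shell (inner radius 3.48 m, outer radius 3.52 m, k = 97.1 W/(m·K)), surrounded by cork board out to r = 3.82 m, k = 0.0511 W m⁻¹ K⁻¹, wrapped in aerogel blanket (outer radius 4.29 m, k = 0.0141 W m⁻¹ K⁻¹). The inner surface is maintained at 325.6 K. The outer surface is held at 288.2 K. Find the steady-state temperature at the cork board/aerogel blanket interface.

T = 319.0 K

Treat each layer as a resistance in series:
  R_brass = (1/3.48 − 1/3.52)/(4πk) = 0.003265/(4π·97.1) = 2.676×10^-6 K/W
  R_cork board = (1/3.52 − 1/3.82)/(4πk) = 0.02231/(4π·0.0511) = 0.03474 K/W
  R_aerogel blanket = (1/3.82 − 1/4.29)/(4πk) = 0.02868/(4π·0.0141) = 0.1619 K/W
ΣR = 2.676×10^-6 + 0.03474 + 0.1619 = 0.1966 K/W
Q = ΔT/ΣR = (325.6 K − 288.2 K)/0.1966 = 190.2 W
From the inner boundary to the cork board/aerogel blanket interface, ΣR_partial = 0.03474 K/W.
T_interface = T_in − Q·ΣR_partial = 325.6 K − (190.2)(0.03474) = 319.0 K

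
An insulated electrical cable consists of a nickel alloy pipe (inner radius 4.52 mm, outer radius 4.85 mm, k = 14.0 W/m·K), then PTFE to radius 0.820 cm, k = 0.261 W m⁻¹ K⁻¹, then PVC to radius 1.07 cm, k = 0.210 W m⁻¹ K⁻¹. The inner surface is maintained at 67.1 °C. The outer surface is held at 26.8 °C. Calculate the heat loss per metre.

Treat each layer as a resistance in series:
  R'_nickel alloy = ln(0.00485/0.00452)/(2πk) = 0.07047/(2π·14.0) = 8.011×10^-4 m·K/W
  R'_PTFE = ln(0.00820/0.00485)/(2πk) = 0.5252/(2π·0.261) = 0.3202 m·K/W
  R'_PVC = ln(0.0107/0.00820)/(2πk) = 0.2661/(2π·0.210) = 0.2017 m·K/W
ΣR = 8.011×10^-4 + 0.3202 + 0.2017 = 0.5227 m·K/W
Q' = ΔT/ΣR = (67.1 °C − 26.8 °C)/0.5227 = 77.1 W/m

Q' = 77.1 W/m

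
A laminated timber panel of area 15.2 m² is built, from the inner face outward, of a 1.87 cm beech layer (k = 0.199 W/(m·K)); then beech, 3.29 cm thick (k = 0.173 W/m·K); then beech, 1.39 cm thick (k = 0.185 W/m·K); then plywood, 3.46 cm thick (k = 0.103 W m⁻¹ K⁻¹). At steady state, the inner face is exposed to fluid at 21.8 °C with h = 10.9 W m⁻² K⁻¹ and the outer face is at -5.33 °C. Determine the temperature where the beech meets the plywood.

T = 6.25 °C

Series thermal resistances, inner to outer:
  R_conv,in = 1/(hA) = 1/(10.9·15.2) = 0.006036 K/W
  R_beech = L/(kA) = 0.0187/(0.199·15.2) = 0.006182 K/W
  R_beech = L/(kA) = 0.0329/(0.173·15.2) = 0.01251 K/W
  R_beech = L/(kA) = 0.0139/(0.185·15.2) = 0.004943 K/W
  R_plywood = L/(kA) = 0.0346/(0.103·15.2) = 0.02210 K/W
ΣR = 0.006036 + 0.006182 + 0.01251 + 0.004943 + 0.02210 = 0.05177 K/W
Q = ΔT/ΣR = (21.8 °C − -5.33 °C)/0.05177 = 524.0 W
From the inner boundary to the beech/plywood interface, ΣR_partial = 0.02967 K/W.
T_interface = T_in − Q·ΣR_partial = 21.8 °C − (524.0)(0.02967) = 6.25 °C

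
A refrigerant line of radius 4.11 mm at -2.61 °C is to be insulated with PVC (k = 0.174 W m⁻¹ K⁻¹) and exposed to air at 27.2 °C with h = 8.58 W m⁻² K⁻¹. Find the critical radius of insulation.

For a cylinder, r_cr = k_ins/h = 0.174/8.58 = 0.0203 m = 2.03 cm

r_cr = 2.03 cm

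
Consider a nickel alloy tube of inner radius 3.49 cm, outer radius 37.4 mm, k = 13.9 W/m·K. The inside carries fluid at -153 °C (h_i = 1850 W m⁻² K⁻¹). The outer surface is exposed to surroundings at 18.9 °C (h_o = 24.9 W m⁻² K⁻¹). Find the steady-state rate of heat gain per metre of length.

Q' = 987 W/m

Series thermal resistances, inner to outer:
  R'_conv,in = 1/(2πr h) = 1/(2π·0.0349·1850) = 0.002465 m·K/W
  R'_nickel alloy = ln(0.0374/0.0349)/(2πk) = 0.06918/(2π·13.9) = 7.922×10^-4 m·K/W
  R'_conv,out = 1/(2πr h) = 1/(2π·0.0374·24.9) = 0.1709 m·K/W
ΣR = 0.002465 + 7.922×10^-4 + 0.1709 = 0.1742 m·K/W
Q' = ΔT/ΣR = (-153 °C − 18.9 °C)/0.1742 = -987 W/m
(Negative Q' ⇒ heat flows inward; heat gain = 987 W/m.)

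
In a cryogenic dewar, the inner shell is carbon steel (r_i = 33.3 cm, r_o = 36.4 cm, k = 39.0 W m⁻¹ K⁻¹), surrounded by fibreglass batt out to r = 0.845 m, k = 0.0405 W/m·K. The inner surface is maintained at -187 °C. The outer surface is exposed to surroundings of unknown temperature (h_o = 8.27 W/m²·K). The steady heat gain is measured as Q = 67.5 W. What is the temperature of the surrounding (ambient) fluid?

Sum the resistances:
  R_carbon steel = (1/0.333 − 1/0.364)/(4πk) = 0.2558/(4π·39.0) = 5.218×10^-4 K/W
  R_fibreglass batt = (1/0.364 − 1/0.845)/(4πk) = 1.564/(4π·0.0405) = 3.073 K/W
  R_conv,out = 1/(4πr²h) = 1/(4π·0.845²·8.27) = 0.01348 K/W
ΣR = 3.087 K/W
ΔT = Q·ΣR = 67.5 × 3.087 = 208.4 K
Heat flows inward, so T_out = T_in + ΔT = -187 + 208.4 = 21.4 °C

T_out = 21.4 °C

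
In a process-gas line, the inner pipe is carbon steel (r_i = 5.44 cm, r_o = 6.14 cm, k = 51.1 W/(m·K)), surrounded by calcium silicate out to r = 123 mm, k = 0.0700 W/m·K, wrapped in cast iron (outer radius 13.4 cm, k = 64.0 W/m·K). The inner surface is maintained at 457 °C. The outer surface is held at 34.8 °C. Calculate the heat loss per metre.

Q' = 267 W/m

Resistance network (inner→outer):
  R'_carbon steel = ln(0.0614/0.0544)/(2πk) = 0.1210/(2π·51.1) = 3.770×10^-4 m·K/W
  R'_calcium silicate = ln(0.123/0.0614)/(2πk) = 0.6948/(2π·0.0700) = 1.580 m·K/W
  R'_cast iron = ln(0.134/0.123)/(2πk) = 0.08566/(2π·64.0) = 2.130×10^-4 m·K/W
ΣR = 3.770×10^-4 + 1.580 + 2.130×10^-4 = 1.581 m·K/W
Q' = ΔT/ΣR = (457 °C − 34.8 °C)/1.581 = 267 W/m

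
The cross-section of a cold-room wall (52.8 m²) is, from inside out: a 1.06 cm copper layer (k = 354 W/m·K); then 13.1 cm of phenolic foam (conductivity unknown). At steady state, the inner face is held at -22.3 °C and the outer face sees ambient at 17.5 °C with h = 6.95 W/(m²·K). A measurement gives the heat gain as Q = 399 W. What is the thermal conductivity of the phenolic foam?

k = 0.0256 W/m·K

ΣR = ΔT/Q = |-22.3 − 17.5|/399 = 0.09975 K/W
Known resistances:
  R_copper = L/(kA) = 0.0106/(354·52.8) = 5.671×10^-7 K/W
  R_conv,out = 1/(hA) = 1/(6.95·52.8) = 0.002725 K/W
R_phenolic foam = ΣR − ΣR_known = 0.09975 − 0.002726 = 0.09702 K/W
L/(kA) = 0.09702 ⇒ k = 0.131/(0.09702·52.8) = 0.0256 W/m·K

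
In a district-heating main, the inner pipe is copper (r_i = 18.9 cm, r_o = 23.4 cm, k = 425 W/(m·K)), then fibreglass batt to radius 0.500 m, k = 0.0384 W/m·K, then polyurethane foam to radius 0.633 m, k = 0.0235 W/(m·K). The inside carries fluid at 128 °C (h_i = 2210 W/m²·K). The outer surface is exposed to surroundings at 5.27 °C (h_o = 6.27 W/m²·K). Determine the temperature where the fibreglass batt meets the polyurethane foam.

Series thermal resistances, inner to outer:
  R'_conv,in = 1/(2πr h) = 1/(2π·0.189·2210) = 3.810×10^-4 m·K/W
  R'_copper = ln(0.234/0.189)/(2πk) = 0.2136/(2π·425) = 7.998×10^-5 m·K/W
  R'_fibreglass batt = ln(0.500/0.234)/(2πk) = 0.7593/(2π·0.0384) = 3.147 m·K/W
  R'_polyurethane foam = ln(0.633/0.500)/(2πk) = 0.2359/(2π·0.0235) = 1.597 m·K/W
  R'_conv,out = 1/(2πr h) = 1/(2π·0.633·6.27) = 0.04010 m·K/W
ΣR = 3.810×10^-4 + 7.998×10^-5 + 3.147 + 1.597 + 0.04010 = 4.785 m·K/W
Q' = ΔT/ΣR = (128 °C − 5.27 °C)/4.785 = 25.65 W/m
From the inner boundary to the fibreglass batt/polyurethane foam interface, ΣR_partial = 3.147 m·K/W.
T_interface = T_in − Q'·ΣR_partial = 128 °C − (25.65)(3.147) = 47.3 °C

T = 47.3 °C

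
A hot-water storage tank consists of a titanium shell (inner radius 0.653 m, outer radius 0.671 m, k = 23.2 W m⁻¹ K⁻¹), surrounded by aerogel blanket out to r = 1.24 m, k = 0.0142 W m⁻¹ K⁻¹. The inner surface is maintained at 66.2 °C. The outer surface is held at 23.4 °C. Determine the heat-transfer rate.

Series thermal resistances, inner to outer:
  R_titanium = (1/0.653 − 1/0.671)/(4πk) = 0.04108/(4π·23.2) = 1.409×10^-4 K/W
  R_aerogel blanket = (1/0.671 − 1/1.24)/(4πk) = 0.6839/(4π·0.0142) = 3.832 K/W
ΣR = 1.409×10^-4 + 3.832 = 3.832 K/W
Q = ΔT/ΣR = (66.2 °C − 23.4 °C)/3.832 = 11.2 W

Q = 11.2 W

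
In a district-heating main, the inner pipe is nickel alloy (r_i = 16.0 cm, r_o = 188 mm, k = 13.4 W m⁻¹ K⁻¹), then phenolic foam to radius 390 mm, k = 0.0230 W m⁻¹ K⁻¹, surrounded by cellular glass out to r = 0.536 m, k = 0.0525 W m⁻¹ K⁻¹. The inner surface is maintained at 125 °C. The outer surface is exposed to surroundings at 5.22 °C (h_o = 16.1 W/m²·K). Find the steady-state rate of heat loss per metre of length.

Treat each layer as a resistance in series:
  R'_nickel alloy = ln(0.188/0.160)/(2πk) = 0.1613/(2π·13.4) = 0.001915 m·K/W
  R'_phenolic foam = ln(0.390/0.188)/(2πk) = 0.7297/(2π·0.0230) = 5.049 m·K/W
  R'_cellular glass = ln(0.536/0.390)/(2πk) = 0.3180/(2π·0.0525) = 0.9640 m·K/W
  R'_conv,out = 1/(2πr h) = 1/(2π·0.536·16.1) = 0.01844 m·K/W
ΣR = 0.001915 + 5.049 + 0.9640 + 0.01844 = 6.033 m·K/W
Q' = ΔT/ΣR = (125 °C − 5.22 °C)/6.033 = 19.9 W/m

Q' = 19.9 W/m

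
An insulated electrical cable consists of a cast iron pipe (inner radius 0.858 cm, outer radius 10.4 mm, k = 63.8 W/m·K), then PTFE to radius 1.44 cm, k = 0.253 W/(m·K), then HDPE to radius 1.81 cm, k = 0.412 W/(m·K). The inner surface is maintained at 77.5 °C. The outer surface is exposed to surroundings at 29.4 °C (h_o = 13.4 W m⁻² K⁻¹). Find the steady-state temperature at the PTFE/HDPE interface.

Series thermal resistances, inner to outer:
  R'_cast iron = ln(0.0104/0.00858)/(2πk) = 0.1924/(2π·63.8) = 4.799×10^-4 m·K/W
  R'_PTFE = ln(0.0144/0.0104)/(2πk) = 0.3254/(2π·0.253) = 0.2047 m·K/W
  R'_HDPE = ln(0.0181/0.0144)/(2πk) = 0.2287/(2π·0.412) = 0.08834 m·K/W
  R'_conv,out = 1/(2πr h) = 1/(2π·0.0181·13.4) = 0.6562 m·K/W
ΣR = 4.799×10^-4 + 0.2047 + 0.08834 + 0.6562 = 0.9497 m·K/W
Q' = ΔT/ΣR = (77.5 °C − 29.4 °C)/0.9497 = 50.65 W/m
From the inner boundary to the PTFE/HDPE interface, ΣR_partial = 0.2052 m·K/W.
T_interface = T_in − Q'·ΣR_partial = 77.5 °C − (50.65)(0.2052) = 67.1 °C

T = 67.1 °C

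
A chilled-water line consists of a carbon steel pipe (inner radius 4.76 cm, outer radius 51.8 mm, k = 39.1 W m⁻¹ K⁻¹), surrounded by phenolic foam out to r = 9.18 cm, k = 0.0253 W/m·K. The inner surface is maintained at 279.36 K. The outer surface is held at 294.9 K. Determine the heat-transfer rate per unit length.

Q' = 4.32 W/m

Resistance network (inner→outer):
  R'_carbon steel = ln(0.0518/0.0476)/(2πk) = 0.08456/(2π·39.1) = 3.442×10^-4 m·K/W
  R'_phenolic foam = ln(0.0918/0.0518)/(2πk) = 0.5722/(2π·0.0253) = 3.600 m·K/W
ΣR = 3.442×10^-4 + 3.600 = 3.600 m·K/W
Q' = ΔT/ΣR = (279.36 K − 294.9 K)/3.600 = -4.32 W/m
(Negative Q' ⇒ heat flows inward; heat gain = 4.32 W/m.)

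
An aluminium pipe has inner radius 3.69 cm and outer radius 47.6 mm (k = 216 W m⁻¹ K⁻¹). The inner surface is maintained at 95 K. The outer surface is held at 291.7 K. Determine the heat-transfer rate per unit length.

Q' = 2πk·ΔT/ln(r₂/r₁) = 2π × 216 × 196.7 / ln(0.0476/0.0369) = 1.05×10^6 W/m

Q' = 1050 kW/m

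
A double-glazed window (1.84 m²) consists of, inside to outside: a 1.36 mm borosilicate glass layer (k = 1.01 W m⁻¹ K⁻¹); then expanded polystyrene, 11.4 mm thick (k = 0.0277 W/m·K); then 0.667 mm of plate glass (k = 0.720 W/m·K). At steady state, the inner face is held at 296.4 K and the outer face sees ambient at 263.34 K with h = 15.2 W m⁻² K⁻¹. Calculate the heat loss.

Resistance network (inner→outer):
  R_borosilicate glass = L/(kA) = 0.00136/(1.01·1.84) = 7.318×10^-4 K/W
  R_expanded polystyrene = L/(kA) = 0.0114/(0.0277·1.84) = 0.2237 K/W
  R_plate glass = L/(kA) = 6.67×10^-4/(0.720·1.84) = 5.035×10^-4 K/W
  R_conv,out = 1/(hA) = 1/(15.2·1.84) = 0.03576 K/W
ΣR = 7.318×10^-4 + 0.2237 + 5.035×10^-4 + 0.03576 = 0.2607 K/W
Q = ΔT/ΣR = (296.4 K − 263.34 K)/0.2607 = 127 W

Q = 127 W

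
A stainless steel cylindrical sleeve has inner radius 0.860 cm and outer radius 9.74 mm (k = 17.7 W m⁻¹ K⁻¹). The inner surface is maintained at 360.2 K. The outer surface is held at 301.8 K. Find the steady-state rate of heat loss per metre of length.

Q' = 2πk·ΔT/ln(r₂/r₁) = 2π × 17.7 × 58.4 / ln(0.00974/0.00860) = 52200 W/m

Q' = 52.2 kW/m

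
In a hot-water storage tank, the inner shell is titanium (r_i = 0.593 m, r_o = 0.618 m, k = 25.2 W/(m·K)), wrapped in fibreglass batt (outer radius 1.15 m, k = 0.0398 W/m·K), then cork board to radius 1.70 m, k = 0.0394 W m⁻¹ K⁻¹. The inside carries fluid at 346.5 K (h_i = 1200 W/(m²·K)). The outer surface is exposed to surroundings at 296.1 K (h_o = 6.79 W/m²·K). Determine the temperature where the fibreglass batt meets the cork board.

T = 310.0 K

Series thermal resistances, inner to outer:
  R_conv,in = 1/(4πr²h) = 1/(4π·0.593²·1200) = 1.886×10^-4 K/W
  R_titanium = (1/0.593 − 1/0.618)/(4πk) = 0.06822/(4π·25.2) = 2.154×10^-4 K/W
  R_fibreglass batt = (1/0.618 − 1/1.15)/(4πk) = 0.7486/(4π·0.0398) = 1.497 K/W
  R_cork board = (1/1.15 − 1/1.70)/(4πk) = 0.2813/(4π·0.0394) = 0.5682 K/W
  R_conv,out = 1/(4πr²h) = 1/(4π·1.70²·6.79) = 0.004055 K/W
ΣR = 1.886×10^-4 + 2.154×10^-4 + 1.497 + 0.5682 + 0.004055 = 2.070 K/W
Q = ΔT/ΣR = (346.5 K − 296.1 K)/2.070 = 24.35 W
From the inner boundary to the fibreglass batt/cork board interface, ΣR_partial = 1.497 K/W.
T_interface = T_in − Q·ΣR_partial = 346.5 K − (24.35)(1.497) = 310.0 K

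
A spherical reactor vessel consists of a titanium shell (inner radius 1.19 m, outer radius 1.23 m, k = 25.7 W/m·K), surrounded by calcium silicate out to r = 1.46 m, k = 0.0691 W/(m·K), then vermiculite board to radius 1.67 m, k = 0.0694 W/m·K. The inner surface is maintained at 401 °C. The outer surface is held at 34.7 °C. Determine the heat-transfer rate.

Resistance network (inner→outer):
  R_titanium = (1/1.19 − 1/1.23)/(4πk) = 0.02733/(4π·25.7) = 8.462×10^-5 K/W
  R_calcium silicate = (1/1.23 − 1/1.46)/(4πk) = 0.1281/(4π·0.0691) = 0.1475 K/W
  R_vermiculite board = (1/1.46 − 1/1.67)/(4πk) = 0.08613/(4π·0.0694) = 0.09876 K/W
ΣR = 8.462×10^-5 + 0.1475 + 0.09876 = 0.2463 K/W
Q = ΔT/ΣR = (401 °C − 34.7 °C)/0.2463 = 1490 W

Q = 1490 W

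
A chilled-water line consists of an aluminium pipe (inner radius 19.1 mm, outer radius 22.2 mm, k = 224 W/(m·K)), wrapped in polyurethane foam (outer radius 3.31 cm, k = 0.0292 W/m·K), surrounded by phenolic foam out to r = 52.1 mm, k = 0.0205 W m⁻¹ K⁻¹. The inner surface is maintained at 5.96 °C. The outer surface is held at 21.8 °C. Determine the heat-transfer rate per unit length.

Resistance network (inner→outer):
  R'_aluminium = ln(0.0222/0.0191)/(2πk) = 0.1504/(2π·224) = 1.069×10^-4 m·K/W
  R'_polyurethane foam = ln(0.0331/0.0222)/(2πk) = 0.3994/(2π·0.0292) = 2.177 m·K/W
  R'_phenolic foam = ln(0.0521/0.0331)/(2πk) = 0.4536/(2π·0.0205) = 3.522 m·K/W
ΣR = 1.069×10^-4 + 2.177 + 3.522 = 5.699 m·K/W
Q' = ΔT/ΣR = (5.96 °C − 21.8 °C)/5.699 = -2.78 W/m
(Negative Q' ⇒ heat flows inward; heat gain = 2.78 W/m.)

Q' = 2.78 W/m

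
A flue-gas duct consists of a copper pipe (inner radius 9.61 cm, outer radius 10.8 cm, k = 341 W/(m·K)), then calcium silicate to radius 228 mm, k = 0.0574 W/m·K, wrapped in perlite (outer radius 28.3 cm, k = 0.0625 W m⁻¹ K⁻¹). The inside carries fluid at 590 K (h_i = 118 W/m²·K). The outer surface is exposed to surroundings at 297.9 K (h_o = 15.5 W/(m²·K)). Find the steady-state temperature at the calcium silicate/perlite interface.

T = 362.0 K

Resistance network (inner→outer):
  R'_conv,in = 1/(2πr h) = 1/(2π·0.0961·118) = 0.01404 m·K/W
  R'_copper = ln(0.108/0.0961)/(2πk) = 0.1167/(2π·341) = 5.449×10^-5 m·K/W
  R'_calcium silicate = ln(0.228/0.108)/(2πk) = 0.7472/(2π·0.0574) = 2.072 m·K/W
  R'_perlite = ln(0.283/0.228)/(2πk) = 0.2161/(2π·0.0625) = 0.5503 m·K/W
  R'_conv,out = 1/(2πr h) = 1/(2π·0.283·15.5) = 0.03628 m·K/W
ΣR = 0.01404 + 5.449×10^-5 + 2.072 + 0.5503 + 0.03628 = 2.673 m·K/W
Q' = ΔT/ΣR = (590 K − 297.9 K)/2.673 = 109.3 W/m
From the inner boundary to the calcium silicate/perlite interface, ΣR_partial = 2.086 m·K/W.
T_interface = T_in − Q'·ΣR_partial = 590 K − (109.3)(2.086) = 362.0 K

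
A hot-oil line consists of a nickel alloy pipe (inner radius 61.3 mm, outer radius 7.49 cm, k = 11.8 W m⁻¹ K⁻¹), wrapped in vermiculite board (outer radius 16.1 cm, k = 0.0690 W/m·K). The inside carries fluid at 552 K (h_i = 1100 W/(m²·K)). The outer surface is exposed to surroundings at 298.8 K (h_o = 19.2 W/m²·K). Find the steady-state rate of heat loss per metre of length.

Treat each layer as a resistance in series:
  R'_conv,in = 1/(2πr h) = 1/(2π·0.0613·1100) = 0.002360 m·K/W
  R'_nickel alloy = ln(0.0749/0.0613)/(2πk) = 0.2004/(2π·11.8) = 0.002703 m·K/W
  R'_vermiculite board = ln(0.161/0.0749)/(2πk) = 0.7653/(2π·0.0690) = 1.765 m·K/W
  R'_conv,out = 1/(2πr h) = 1/(2π·0.161·19.2) = 0.05149 m·K/W
ΣR = 0.002360 + 0.002703 + 1.765 + 0.05149 = 1.822 m·K/W
Q' = ΔT/ΣR = (552 K − 298.8 K)/1.822 = 139 W/m

Q' = 139 W/m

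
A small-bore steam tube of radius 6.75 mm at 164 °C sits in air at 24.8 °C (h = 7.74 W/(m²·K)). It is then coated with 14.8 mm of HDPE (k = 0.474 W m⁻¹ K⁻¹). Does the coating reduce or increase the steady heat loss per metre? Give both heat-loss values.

increases: 45.7 → 104 W/m

Critical radius for a cylinder: r_cr = k/h = 0.0612 m = 6.12 cm.
Outer radius after coating: r₂ = 0.00675 + 0.0148 = 0.02155 m.
Since r₁ < r_cr and r₂ ≤ r_cr, the coating moves toward the maximum at r_cr — heat loss rises.
Bare: R = 1/(2πr₁h) = 3.046 m·K/W; Q = 139.2/3.046 = 45.7 W/m.
Coated: R = R_cond + R_conv = 1.344 m·K/W; Q = 139.2/1.344 = 104 W/m.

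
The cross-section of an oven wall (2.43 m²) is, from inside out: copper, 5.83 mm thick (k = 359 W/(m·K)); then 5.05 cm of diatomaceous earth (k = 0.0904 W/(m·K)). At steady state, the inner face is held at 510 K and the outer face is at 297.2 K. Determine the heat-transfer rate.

Treat each layer as a resistance in series:
  R_copper = L/(kA) = 0.00583/(359·2.43) = 6.683×10^-6 K/W
  R_diatomaceous earth = L/(kA) = 0.0505/(0.0904·2.43) = 0.2299 K/W
ΣR = 6.683×10^-6 + 0.2299 = 0.2299 K/W
Q = ΔT/ΣR = (510 K − 297.2 K)/0.2299 = 926 W

Q = 926 W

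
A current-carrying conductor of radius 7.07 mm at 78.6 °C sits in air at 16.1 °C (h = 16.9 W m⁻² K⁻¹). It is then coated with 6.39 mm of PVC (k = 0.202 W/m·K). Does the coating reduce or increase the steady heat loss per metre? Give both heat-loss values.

increases: 46.9 → 51.8 W/m

Critical radius for a cylinder: r_cr = k/h = 0.0120 m = 1.20 cm.
Outer radius after coating: r₂ = 0.00707 + 0.00639 = 0.01346 m.
r₁ < r_cr < r₂: heat loss rises to a maximum at r_cr then falls. Whether the coating helps depends on whether Q(r₂) has dropped back below Q(r₁).
Bare: R = 1/(2πr₁h) = 1.332 m·K/W; Q = 62.5/1.332 = 46.9 W/m.
Coated: R = R_cond + R_conv = 1.207 m·K/W; Q = 62.5/1.207 = 51.8 W/m.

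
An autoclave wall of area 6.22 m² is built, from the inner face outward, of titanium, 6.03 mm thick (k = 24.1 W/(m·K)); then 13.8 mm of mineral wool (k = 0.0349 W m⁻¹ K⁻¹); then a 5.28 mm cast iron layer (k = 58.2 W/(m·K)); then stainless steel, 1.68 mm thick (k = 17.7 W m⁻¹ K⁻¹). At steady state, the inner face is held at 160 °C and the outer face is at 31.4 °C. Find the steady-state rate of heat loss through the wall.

Treat each layer as a resistance in series:
  R_titanium = L/(kA) = 0.00603/(24.1·6.22) = 4.023×10^-5 K/W
  R_mineral wool = L/(kA) = 0.0138/(0.0349·6.22) = 0.06357 K/W
  R_cast iron = L/(kA) = 0.00528/(58.2·6.22) = 1.459×10^-5 K/W
  R_stainless steel = L/(kA) = 0.00168/(17.7·6.22) = 1.526×10^-5 K/W
ΣR = 4.023×10^-5 + 0.06357 + 1.459×10^-5 + 1.526×10^-5 = 0.06364 K/W
Q = ΔT/ΣR = (160 °C − 31.4 °C)/0.06364 = 2020 W

Q = 2020 W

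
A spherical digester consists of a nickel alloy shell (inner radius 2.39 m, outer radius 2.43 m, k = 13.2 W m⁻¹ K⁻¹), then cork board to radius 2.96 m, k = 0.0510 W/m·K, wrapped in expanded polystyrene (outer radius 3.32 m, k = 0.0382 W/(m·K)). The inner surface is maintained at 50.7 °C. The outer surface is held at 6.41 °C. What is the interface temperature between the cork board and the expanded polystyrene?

Resistance network (inner→outer):
  R_nickel alloy = (1/2.39 − 1/2.43)/(4πk) = 0.006887/(4π·13.2) = 4.152×10^-5 K/W
  R_cork board = (1/2.43 − 1/2.96)/(4πk) = 0.07368/(4π·0.0510) = 0.1150 K/W
  R_expanded polystyrene = (1/2.96 − 1/3.32)/(4πk) = 0.03663/(4π·0.0382) = 0.07631 K/W
ΣR = 4.152×10^-5 + 0.1150 + 0.07631 = 0.1914 K/W
Q = ΔT/ΣR = (50.7 °C − 6.41 °C)/0.1914 = 231.4 W
From the inner boundary to the cork board/expanded polystyrene interface, ΣR_partial = 0.1150 K/W.
T_interface = T_in − Q·ΣR_partial = 50.7 °C − (231.4)(0.1150) = 24.1 °C

T = 24.1 °C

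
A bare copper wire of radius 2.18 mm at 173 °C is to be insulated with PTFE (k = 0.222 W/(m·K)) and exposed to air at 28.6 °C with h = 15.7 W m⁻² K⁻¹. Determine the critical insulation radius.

r_cr = 1.41 cm

For a cylinder, r_cr = k_ins/h = 0.222/15.7 = 0.0141 m = 1.41 cm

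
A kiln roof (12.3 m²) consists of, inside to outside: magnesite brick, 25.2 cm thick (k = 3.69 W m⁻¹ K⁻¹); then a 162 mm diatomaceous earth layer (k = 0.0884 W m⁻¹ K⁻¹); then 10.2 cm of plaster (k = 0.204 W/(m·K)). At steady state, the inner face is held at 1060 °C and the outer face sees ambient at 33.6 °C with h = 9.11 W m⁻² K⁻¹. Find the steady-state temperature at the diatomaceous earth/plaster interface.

Series thermal resistances, inner to outer:
  R_magnesite brick = L/(kA) = 0.252/(3.69·12.3) = 0.005552 K/W
  R_diatomaceous earth = L/(kA) = 0.162/(0.0884·12.3) = 0.1490 K/W
  R_plaster = L/(kA) = 0.102/(0.204·12.3) = 0.04065 K/W
  R_conv,out = 1/(hA) = 1/(9.11·12.3) = 0.008924 K/W
ΣR = 0.005552 + 0.1490 + 0.04065 + 0.008924 = 0.2041 K/W
Q = ΔT/ΣR = (1060 °C − 33.6 °C)/0.2041 = 5029 W
From the inner boundary to the diatomaceous earth/plaster interface, ΣR_partial = 0.1546 K/W.
T_interface = T_in − Q·ΣR_partial = 1060 °C − (5029)(0.1546) = 283 °C

T = 283 °C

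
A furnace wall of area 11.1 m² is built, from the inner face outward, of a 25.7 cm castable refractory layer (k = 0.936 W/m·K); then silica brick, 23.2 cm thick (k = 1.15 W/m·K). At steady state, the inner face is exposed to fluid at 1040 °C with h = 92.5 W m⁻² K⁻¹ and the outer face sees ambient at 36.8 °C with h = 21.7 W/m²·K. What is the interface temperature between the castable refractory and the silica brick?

T = 503 °C

Resistance network (inner→outer):
  R_conv,in = 1/(hA) = 1/(92.5·11.1) = 9.739×10^-4 K/W
  R_castable refractory = L/(kA) = 0.257/(0.936·11.1) = 0.02474 K/W
  R_silica brick = L/(kA) = 0.232/(1.15·11.1) = 0.01817 K/W
  R_conv,out = 1/(hA) = 1/(21.7·11.1) = 0.004152 K/W
ΣR = 9.739×10^-4 + 0.02474 + 0.01817 + 0.004152 = 0.04804 K/W
Q = ΔT/ΣR = (1040 °C − 36.8 °C)/0.04804 = 20880 W
From the inner boundary to the castable refractory/silica brick interface, ΣR_partial = 0.02571 K/W.
T_interface = T_in − Q·ΣR_partial = 1040 °C − (20880)(0.02571) = 503 °C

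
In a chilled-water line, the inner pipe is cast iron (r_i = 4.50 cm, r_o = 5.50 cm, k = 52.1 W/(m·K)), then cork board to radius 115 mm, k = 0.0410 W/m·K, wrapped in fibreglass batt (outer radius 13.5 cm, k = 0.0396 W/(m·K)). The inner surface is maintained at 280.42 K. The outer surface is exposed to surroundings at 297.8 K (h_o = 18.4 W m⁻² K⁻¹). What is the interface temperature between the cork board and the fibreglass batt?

Treat each layer as a resistance in series:
  R'_cast iron = ln(0.0550/0.0450)/(2πk) = 0.2007/(2π·52.1) = 6.130×10^-4 m·K/W
  R'_cork board = ln(0.115/0.0550)/(2πk) = 0.7376/(2π·0.0410) = 2.863 m·K/W
  R'_fibreglass batt = ln(0.135/0.115)/(2πk) = 0.1603/(2π·0.0396) = 0.6444 m·K/W
  R'_conv,out = 1/(2πr h) = 1/(2π·0.135·18.4) = 0.06407 m·K/W
ΣR = 6.130×10^-4 + 2.863 + 0.6444 + 0.06407 = 3.572 m·K/W
Q' = ΔT/ΣR = (280.42 K − 297.8 K)/3.572 = -4.866 W/m
From the inner boundary to the cork board/fibreglass batt interface, ΣR_partial = 2.864 m·K/W.
T_interface = T_in − Q'·ΣR_partial = 280.42 K − (-4.866)(2.864) = 294.4 K

T = 294.4 K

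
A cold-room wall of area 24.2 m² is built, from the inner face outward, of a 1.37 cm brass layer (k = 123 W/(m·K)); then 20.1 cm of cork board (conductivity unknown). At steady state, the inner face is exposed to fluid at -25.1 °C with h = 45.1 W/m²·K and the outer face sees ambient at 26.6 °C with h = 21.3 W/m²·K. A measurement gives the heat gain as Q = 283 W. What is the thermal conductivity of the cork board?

k = 0.0462 W/m·K

ΣR = ΔT/Q = |-25.1 − 26.6|/283 = 0.1827 K/W
Known resistances:
  R_conv,in = 1/(hA) = 1/(45.1·24.2) = 9.162×10^-4 K/W
  R_brass = L/(kA) = 0.0137/(123·24.2) = 4.603×10^-6 K/W
  R_conv,out = 1/(hA) = 1/(21.3·24.2) = 0.001940 K/W
R_cork board = ΣR − ΣR_known = 0.1827 − 0.002861 = 0.1798 K/W
L/(kA) = 0.1798 ⇒ k = 0.201/(0.1798·24.2) = 0.0462 W/m·K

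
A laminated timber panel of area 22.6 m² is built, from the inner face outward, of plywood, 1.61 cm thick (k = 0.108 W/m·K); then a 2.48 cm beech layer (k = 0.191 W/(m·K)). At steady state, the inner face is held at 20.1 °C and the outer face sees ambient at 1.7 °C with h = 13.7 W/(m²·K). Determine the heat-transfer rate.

Resistance network (inner→outer):
  R_plywood = L/(kA) = 0.0161/(0.108·22.6) = 0.006596 K/W
  R_beech = L/(kA) = 0.0248/(0.191·22.6) = 0.005745 K/W
  R_conv,out = 1/(hA) = 1/(13.7·22.6) = 0.003230 K/W
ΣR = 0.006596 + 0.005745 + 0.003230 = 0.01557 K/W
Q = ΔT/ΣR = (20.1 °C − 1.7 °C)/0.01557 = 1180 W

Q = 1180 W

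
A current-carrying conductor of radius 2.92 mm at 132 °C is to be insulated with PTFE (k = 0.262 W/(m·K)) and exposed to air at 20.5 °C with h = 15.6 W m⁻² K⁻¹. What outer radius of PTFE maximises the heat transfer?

r_cr = 1.68 cm

For a cylinder, r_cr = k_ins/h = 0.262/15.6 = 0.0168 m = 1.68 cm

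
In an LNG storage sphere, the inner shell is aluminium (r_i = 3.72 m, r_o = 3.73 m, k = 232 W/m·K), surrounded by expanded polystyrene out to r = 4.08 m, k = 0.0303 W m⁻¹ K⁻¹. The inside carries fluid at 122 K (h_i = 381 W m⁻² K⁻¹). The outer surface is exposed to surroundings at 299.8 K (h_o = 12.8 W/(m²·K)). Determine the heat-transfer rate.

Q = 2.92 kW

Series thermal resistances, inner to outer:
  R_conv,in = 1/(4πr²h) = 1/(4π·3.72²·381) = 1.509×10^-5 K/W
  R_aluminium = (1/3.72 − 1/3.73)/(4πk) = 7.207×10^-4/(4π·232) = 2.472×10^-7 K/W
  R_expanded polystyrene = (1/3.73 − 1/4.08)/(4πk) = 0.02300/(4π·0.0303) = 0.06040 K/W
  R_conv,out = 1/(4πr²h) = 1/(4π·4.08²·12.8) = 3.735×10^-4 K/W
ΣR = 1.509×10^-5 + 2.472×10^-7 + 0.06040 + 3.735×10^-4 = 0.06079 K/W
Q = ΔT/ΣR = (122 K − 299.8 K)/0.06079 = -2920 W
(Negative Q ⇒ heat flows inward; heat gain = 2920 W.)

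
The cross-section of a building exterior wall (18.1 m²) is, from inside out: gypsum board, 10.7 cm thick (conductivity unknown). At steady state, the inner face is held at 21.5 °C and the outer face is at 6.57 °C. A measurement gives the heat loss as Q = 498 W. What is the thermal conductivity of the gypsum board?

k = 0.197 W/m·K

ΣR = ΔT/Q = |21.5 − 6.57|/498 = 0.02998 K/W
L/(kA) = 0.02998 ⇒ k = 0.107/(0.02998·18.1) = 0.197 W/m·K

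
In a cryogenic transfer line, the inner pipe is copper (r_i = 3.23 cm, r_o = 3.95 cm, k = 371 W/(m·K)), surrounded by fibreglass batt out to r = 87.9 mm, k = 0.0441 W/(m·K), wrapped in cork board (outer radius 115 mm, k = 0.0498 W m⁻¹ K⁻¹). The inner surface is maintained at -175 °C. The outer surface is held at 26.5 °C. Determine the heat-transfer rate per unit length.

Series thermal resistances, inner to outer:
  R'_copper = ln(0.0395/0.0323)/(2πk) = 0.2012/(2π·371) = 8.633×10^-5 m·K/W
  R'_fibreglass batt = ln(0.0879/0.0395)/(2πk) = 0.7999/(2π·0.0441) = 2.887 m·K/W
  R'_cork board = ln(0.115/0.0879)/(2πk) = 0.2687/(2π·0.0498) = 0.8588 m·K/W
ΣR = 8.633×10^-5 + 2.887 + 0.8588 = 3.746 m·K/W
Q' = ΔT/ΣR = (-175 °C − 26.5 °C)/3.746 = -53.8 W/m
(Negative Q' ⇒ heat flows inward; heat gain = 53.8 W/m.)

Q' = 53.8 W/m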